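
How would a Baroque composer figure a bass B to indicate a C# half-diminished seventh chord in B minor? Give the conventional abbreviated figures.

4/2

B is the seventh of C# half-diminished seventh, so the chord is in third inversion.
A seventh chord in third inversion is figured 6/4/2, conventionally abbreviated 4/2.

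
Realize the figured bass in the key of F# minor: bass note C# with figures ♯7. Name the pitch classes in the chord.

C#, E, G#, B#

The written figures ♯7 are shorthand for 7/5/3: the 5/3 are implied.
A third above C# in this key is E.
A fifth above C# in this key is G#.
A seventh above C# in this key is B, raised to B# by the sharp.
Together with the bass C#, this spells C# minor-major seventh in root position.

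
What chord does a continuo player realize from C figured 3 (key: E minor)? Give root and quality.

C major

The figures 3 indicate a triad in root position.
In root position the bass is the root, so the root is C.
The chord tones are C, E, G, giving C major.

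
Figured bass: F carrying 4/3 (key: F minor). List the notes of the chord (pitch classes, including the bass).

F, Ab, Bb, Db

The written figures 4/3 are shorthand for 6/4/3: the 6 is implied.
A third above F in this key is Ab.
A fourth above F in this key is Bb.
A sixth above F in this key is Db.
Together with the bass F, this spells Bb minor seventh in second inversion.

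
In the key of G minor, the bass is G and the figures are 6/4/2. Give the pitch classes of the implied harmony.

A second above G in this key is A.
A fourth above G in this key is C.
A sixth above G in this key is Eb.
Together with the bass G, this spells A half-diminished seventh in third inversion.

G, A, C, Eb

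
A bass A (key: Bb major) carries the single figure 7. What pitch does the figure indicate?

G

Counting 6 letter steps above A lands on G; in Bb major, that letter is G.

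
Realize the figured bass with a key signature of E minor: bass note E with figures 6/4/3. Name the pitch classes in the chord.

A third above E in this key is G.
A fourth above E in this key is A.
A sixth above E in this key is C.
Together with the bass E, this spells A minor seventh in second inversion.

E, G, A, C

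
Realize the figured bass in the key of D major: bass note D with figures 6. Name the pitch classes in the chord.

D, F#, B

The written figures 6 are shorthand for 6/3: the 3 is implied.
A third above D in this key is F#.
A sixth above D in this key is B.
Together with the bass D, this spells B minor in first inversion.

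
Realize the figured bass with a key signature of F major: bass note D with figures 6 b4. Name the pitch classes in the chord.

D, Gb, Bb

A fourth above D in this key is G, lowered to Gb by the flat.
A sixth above D in this key is Bb.
Together with the bass D, this spells Gb augmented in second inversion.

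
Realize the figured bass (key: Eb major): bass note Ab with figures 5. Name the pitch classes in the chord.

Ab, C, Eb

The written figures 5 are shorthand for 5/3: the 3 is implied.
A third above Ab in this key is C.
A fifth above Ab in this key is Eb.
Together with the bass Ab, this spells Ab major in root position.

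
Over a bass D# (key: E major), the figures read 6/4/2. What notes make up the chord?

D#, E, G#, B

A second above D# in this key is E.
A fourth above D# in this key is G#.
A sixth above D# in this key is B.
Together with the bass D#, this spells E major seventh in third inversion.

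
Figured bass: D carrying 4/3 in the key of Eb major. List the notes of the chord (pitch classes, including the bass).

D, F, G, Bb

The written figures 4/3 are shorthand for 6/4/3: the 6 is implied.
A third above D in this key is F.
A fourth above D in this key is G.
A sixth above D in this key is Bb.
Together with the bass D, this spells G minor seventh in second inversion.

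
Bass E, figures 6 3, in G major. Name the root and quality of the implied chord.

C major

The figures 6 3 indicate a triad in first inversion.
In first inversion the root lies a sixth above the bass: a sixth above E in G major is C.
The chord tones are E, G, C, giving C major.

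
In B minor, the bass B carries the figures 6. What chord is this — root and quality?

G major

The figures 6 indicate a triad in first inversion.
In first inversion the root lies a sixth above the bass: a sixth above B in B minor is G.
The chord tones are B, D, G, giving G major.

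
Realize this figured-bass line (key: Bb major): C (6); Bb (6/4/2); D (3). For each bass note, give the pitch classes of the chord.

C (6/3): C, Eb, A.
Bb (6/4/2): Bb, C, Eb, G.
D (5/3): D, F, A.

C, Eb, A | Bb, C, Eb, G | D, F, A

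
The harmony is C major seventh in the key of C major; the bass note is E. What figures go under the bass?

E is the third of C major seventh, so the chord is in first inversion.
A seventh chord in first inversion is figured 6/5/3, conventionally abbreviated 6/5.

6/5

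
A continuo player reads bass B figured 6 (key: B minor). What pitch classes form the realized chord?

The written figures 6 are shorthand for 6/3: the 3 is implied.
A third above B in this key is D.
A sixth above B in this key is G.
Together with the bass B, this spells G major in first inversion.

B, D, G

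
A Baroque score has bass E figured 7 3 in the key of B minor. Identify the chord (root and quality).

E minor seventh

The figures 7 3 indicate a seventh chord in root position.
In root position the bass is the root, so the root is E.
The chord tones are E, G, B, D, giving E minor seventh.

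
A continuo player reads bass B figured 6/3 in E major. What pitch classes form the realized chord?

A third above B in this key is D#.
A sixth above B in this key is G#.
Together with the bass B, this spells G# minor in first inversion.

B, D#, G#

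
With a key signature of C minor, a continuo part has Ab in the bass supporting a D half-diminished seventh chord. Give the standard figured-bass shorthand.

Ab is the fifth of D half-diminished seventh, so the chord is in second inversion.
A seventh chord in second inversion is figured 6/4/3, conventionally abbreviated 4/3.

4/3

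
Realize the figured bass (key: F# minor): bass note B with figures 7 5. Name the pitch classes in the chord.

The written figures 7 5 are shorthand for 7/5/3: the 3 is implied.
A third above B in this key is D.
A fifth above B in this key is F#.
A seventh above B in this key is A.
Together with the bass B, this spells B minor seventh in root position.

B, D, F#, A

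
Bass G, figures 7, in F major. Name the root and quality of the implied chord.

The figures 7 indicate a seventh chord in root position.
In root position the bass is the root, so the root is G.
The chord tones are G, Bb, D, F, giving G minor seventh.

G minor seventh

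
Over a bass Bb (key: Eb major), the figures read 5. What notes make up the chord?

Bb, D, F

The written figures 5 are shorthand for 5/3: the 3 is implied.
A third above Bb in this key is D.
A fifth above Bb in this key is F.
Together with the bass Bb, this spells Bb major in root position.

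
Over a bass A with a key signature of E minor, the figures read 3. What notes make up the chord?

A, C, E

The written figures 3 are shorthand for 5/3: the 5 is implied.
A third above A in this key is C.
A fifth above A in this key is E.
Together with the bass A, this spells A minor in root position.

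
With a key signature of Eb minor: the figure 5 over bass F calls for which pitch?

Counting 4 letter steps above F lands on C; in Eb minor, that letter is Cb.

Cb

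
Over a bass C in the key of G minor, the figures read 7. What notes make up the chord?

C, Eb, G, Bb

The written figures 7 are shorthand for 7/5/3: the 5/3 are implied.
A third above C in this key is Eb.
A fifth above C in this key is G.
A seventh above C in this key is Bb.
Together with the bass C, this spells C minor seventh in root position.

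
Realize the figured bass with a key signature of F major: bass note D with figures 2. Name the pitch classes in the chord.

The written figures 2 are shorthand for 6/4/2: the 6/4 are implied.
A second above D in this key is E.
A fourth above D in this key is G.
A sixth above D in this key is Bb.
Together with the bass D, this spells E half-diminished seventh in third inversion.

D, E, G, Bb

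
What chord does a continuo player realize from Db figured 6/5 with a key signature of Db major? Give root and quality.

Bb minor seventh

The figures 6/5 indicate a seventh chord in first inversion.
In first inversion the root lies a sixth above the bass: a sixth above Db in Db major is Bb.
The chord tones are Db, F, Ab, Bb, giving Bb minor seventh.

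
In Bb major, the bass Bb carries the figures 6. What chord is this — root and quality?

G minor

The figures 6 indicate a triad in first inversion.
In first inversion the root lies a sixth above the bass: a sixth above Bb in Bb major is G.
The chord tones are Bb, D, G, giving G minor.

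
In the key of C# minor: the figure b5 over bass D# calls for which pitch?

Ab

Counting 4 letter steps above D# lands on A; in C# minor, that letter is A.
The b5 figure lowers it a semitone, giving Ab.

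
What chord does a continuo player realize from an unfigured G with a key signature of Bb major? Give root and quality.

G minor

An unfigured bass indicates a triad in root position.
In root position the bass is the root, so the root is G.
The chord tones are G, Bb, D, giving G minor.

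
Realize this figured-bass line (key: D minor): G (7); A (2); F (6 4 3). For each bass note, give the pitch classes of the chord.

G, Bb, D, F | A, Bb, D, F | F, A, Bb, D

G (7/5/3): G, Bb, D, F.
A (6/4/2): A, Bb, D, F.
F (6/4/3): F, A, Bb, D.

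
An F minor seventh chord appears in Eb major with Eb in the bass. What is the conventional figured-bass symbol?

Eb is the seventh of F minor seventh, so the chord is in third inversion.
A seventh chord in third inversion is figured 6/4/2, conventionally abbreviated 4/2.

4/2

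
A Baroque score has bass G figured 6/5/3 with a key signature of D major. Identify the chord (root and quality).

E minor seventh

The figures 6/5/3 indicate a seventh chord in first inversion.
In first inversion the root lies a sixth above the bass: a sixth above G in D major is E.
The chord tones are G, B, D, E, giving E minor seventh.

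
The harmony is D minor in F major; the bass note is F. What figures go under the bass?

F is the third of D minor, so the chord is in first inversion.
A triad in first inversion is figured 6/3, conventionally abbreviated 6.

6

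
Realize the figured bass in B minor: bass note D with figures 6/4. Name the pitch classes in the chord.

D, G, B

A fourth above D in this key is G.
A sixth above D in this key is B.
Together with the bass D, this spells G major in second inversion.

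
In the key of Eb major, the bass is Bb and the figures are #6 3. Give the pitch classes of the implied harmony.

Bb, D, G#

A third above Bb in this key is D.
A sixth above Bb in this key is G, raised to G# by the sharp.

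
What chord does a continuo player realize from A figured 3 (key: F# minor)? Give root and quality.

The figures 3 indicate a triad in root position.
In root position the bass is the root, so the root is A.
The chord tones are A, C#, E, giving A major.

A major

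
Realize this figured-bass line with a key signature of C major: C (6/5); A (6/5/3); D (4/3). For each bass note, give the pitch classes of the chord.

C (6/5/3): C, E, G, A.
A (6/5/3): A, C, E, F.
D (6/4/3): D, F, G, B.

C, E, G, A | A, C, E, F | D, F, G, B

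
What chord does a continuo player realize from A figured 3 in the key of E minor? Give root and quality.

The figures 3 indicate a triad in root position.
In root position the bass is the root, so the root is A.
The chord tones are A, C, E, giving A minor.

A minor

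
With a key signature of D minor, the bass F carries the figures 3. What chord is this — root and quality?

The figures 3 indicate a triad in root position.
In root position the bass is the root, so the root is F.
The chord tones are F, A, C, giving F major.

F major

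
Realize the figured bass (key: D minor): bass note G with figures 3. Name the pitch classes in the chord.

The written figures 3 are shorthand for 5/3: the 5 is implied.
A third above G in this key is Bb.
A fifth above G in this key is D.
Together with the bass G, this spells G minor in root position.

G, Bb, D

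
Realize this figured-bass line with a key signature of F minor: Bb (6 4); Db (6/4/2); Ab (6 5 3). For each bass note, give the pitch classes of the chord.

Bb (6/4): Bb, Eb, G.
Db (6/4/2): Db, Eb, G, Bb.
Ab (6/5/3): Ab, C, Eb, F.

Bb, Eb, G | Db, Eb, G, Bb | Ab, C, Eb, F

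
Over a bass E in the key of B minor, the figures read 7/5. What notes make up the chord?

E, G, B, D

The written figures 7/5 are shorthand for 7/5/3: the 3 is implied.
A third above E in this key is G.
A fifth above E in this key is B.
A seventh above E in this key is D.
Together with the bass E, this spells E minor seventh in root position.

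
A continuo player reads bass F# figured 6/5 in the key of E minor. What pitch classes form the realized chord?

The written figures 6/5 are shorthand for 6/5/3: the 3 is implied.
A third above F# in this key is A.
A fifth above F# in this key is C.
A sixth above F# in this key is D.
Together with the bass F#, this spells D dominant seventh in first inversion.

F#, A, C, D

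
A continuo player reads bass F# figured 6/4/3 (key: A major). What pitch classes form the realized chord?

A third above F# in this key is A.
A fourth above F# in this key is B.
A sixth above F# in this key is D.
Together with the bass F#, this spells B minor seventh in second inversion.

F#, A, B, D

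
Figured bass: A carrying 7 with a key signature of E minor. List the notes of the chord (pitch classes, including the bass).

The written figures 7 are shorthand for 7/5/3: the 5/3 are implied.
A third above A in this key is C.
A fifth above A in this key is E.
A seventh above A in this key is G.
Together with the bass A, this spells A minor seventh in root position.

A, C, E, G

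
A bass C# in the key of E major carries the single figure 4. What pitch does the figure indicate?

Counting 3 letter steps above C# lands on F; in E major, that letter is F#.

F#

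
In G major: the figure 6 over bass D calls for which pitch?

B

Counting 5 letter steps above D lands on B; in G major, that letter is B.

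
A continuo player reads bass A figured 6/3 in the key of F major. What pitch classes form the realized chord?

A, C, F

A third above A in this key is C.
A sixth above A in this key is F.
Together with the bass A, this spells F major in first inversion.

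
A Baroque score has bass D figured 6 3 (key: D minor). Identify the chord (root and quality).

Bb major

The figures 6 3 indicate a triad in first inversion.
In first inversion the root lies a sixth above the bass: a sixth above D in D minor is Bb.
The chord tones are D, F, Bb, giving Bb major.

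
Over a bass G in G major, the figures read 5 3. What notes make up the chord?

G, B, D

A third above G in this key is B.
A fifth above G in this key is D.
Together with the bass G, this spells G major in root position.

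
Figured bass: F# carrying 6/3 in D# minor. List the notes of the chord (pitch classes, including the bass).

F#, A#, D#

A third above F# in this key is A#.
A sixth above F# in this key is D#.
Together with the bass F#, this spells D# minor in first inversion.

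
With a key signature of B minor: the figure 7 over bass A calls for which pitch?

Counting 6 letter steps above A lands on G; in B minor, that letter is G.

G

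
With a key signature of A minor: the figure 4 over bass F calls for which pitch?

Counting 3 letter steps above F lands on B; in A minor, that letter is B.

B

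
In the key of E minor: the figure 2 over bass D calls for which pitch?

E

Counting 1 letter step above D lands on E; in E minor, that letter is E.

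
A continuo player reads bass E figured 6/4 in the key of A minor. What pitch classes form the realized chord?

E, A, C

A fourth above E in this key is A.
A sixth above E in this key is C.
Together with the bass E, this spells A minor in second inversion.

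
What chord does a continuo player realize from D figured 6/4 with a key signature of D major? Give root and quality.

G major

The figures 6/4 indicate a triad in second inversion.
In second inversion the root lies a fourth above the bass: a fourth above D in D major is G.
The chord tones are D, G, B, giving G major.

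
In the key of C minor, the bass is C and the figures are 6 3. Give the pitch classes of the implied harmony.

A third above C in this key is Eb.
A sixth above C in this key is Ab.
Together with the bass C, this spells Ab major in first inversion.

C, Eb, Ab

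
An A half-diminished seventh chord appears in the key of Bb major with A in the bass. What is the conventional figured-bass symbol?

A is the root of A half-diminished seventh, so the chord is in root position.
A seventh chord in root position is figured 7/5/3, conventionally abbreviated 7.

7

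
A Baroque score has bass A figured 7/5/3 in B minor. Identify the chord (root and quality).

The figures 7/5/3 indicate a seventh chord in root position.
In root position the bass is the root, so the root is A.
The chord tones are A, C#, E, G, giving A dominant seventh.

A dominant seventh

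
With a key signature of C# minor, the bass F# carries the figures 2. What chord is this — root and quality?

The figures 2 indicate a seventh chord in third inversion.
In third inversion the root lies a second above the bass: a second above F# in C# minor is G#.
The chord tones are F#, G#, B, D#, giving G# minor seventh.

G# minor seventh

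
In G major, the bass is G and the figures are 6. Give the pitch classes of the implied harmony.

G, B, E

The written figures 6 are shorthand for 6/3: the 3 is implied.
A third above G in this key is B.
A sixth above G in this key is E.
Together with the bass G, this spells E minor in first inversion.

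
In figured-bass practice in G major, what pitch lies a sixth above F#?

Counting 5 letter steps above F# lands on D; in G major, that letter is D.

D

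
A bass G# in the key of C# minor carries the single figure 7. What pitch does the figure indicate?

Counting 6 letter steps above G# lands on F; in C# minor, that letter is F#.

F#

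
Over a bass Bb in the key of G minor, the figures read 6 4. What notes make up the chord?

Bb, Eb, G

A fourth above Bb in this key is Eb.
A sixth above Bb in this key is G.
Together with the bass Bb, this spells Eb major in second inversion.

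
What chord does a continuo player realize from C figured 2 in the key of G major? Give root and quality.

The figures 2 indicate a seventh chord in third inversion.
In third inversion the root lies a second above the bass: a second above C in G major is D.
The chord tones are C, D, F#, A, giving D dominant seventh.

D dominant seventh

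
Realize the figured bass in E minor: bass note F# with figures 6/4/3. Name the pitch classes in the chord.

A third above F# in this key is A.
A fourth above F# in this key is B.
A sixth above F# in this key is D.
Together with the bass F#, this spells B minor seventh in second inversion.

F#, A, B, D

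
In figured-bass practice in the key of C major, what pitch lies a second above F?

Counting 1 letter step above F lands on G; in C major, that letter is G.

G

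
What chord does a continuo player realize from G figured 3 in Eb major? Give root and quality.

G minor

The figures 3 indicate a triad in root position.
In root position the bass is the root, so the root is G.
The chord tones are G, Bb, D, giving G minor.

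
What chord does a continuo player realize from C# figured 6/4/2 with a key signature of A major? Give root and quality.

The figures 6/4/2 indicate a seventh chord in third inversion.
In third inversion the root lies a second above the bass: a second above C# in A major is D.
The chord tones are C#, D, F#, A, giving D major seventh.

D major seventh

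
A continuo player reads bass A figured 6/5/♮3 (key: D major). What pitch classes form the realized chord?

A third above A in this key is C#, made natural (C) by the ♮ figure.
A fifth above A in this key is E.
A sixth above A in this key is F#.
Together with the bass A, this spells F# half-diminished seventh in first inversion.

A, C, E, F#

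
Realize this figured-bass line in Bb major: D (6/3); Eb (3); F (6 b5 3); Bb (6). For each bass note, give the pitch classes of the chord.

D (6/3): D, F, Bb.
Eb (5/3): Eb, G, Bb.
F (6/b5/3): F, A, Cb, D.
Bb (6/3): Bb, D, G.

D, F, Bb | Eb, G, Bb | F, A, Cb, D | Bb, D, G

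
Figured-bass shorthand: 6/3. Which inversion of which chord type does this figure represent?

triad, first inversion

Intervals of 6/3 above the bass form a triad; the bass is the third, so this is first inversion.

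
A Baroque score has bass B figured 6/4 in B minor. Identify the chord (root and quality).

E minor

The figures 6/4 indicate a triad in second inversion.
In second inversion the root lies a fourth above the bass: a fourth above B in B minor is E.
The chord tones are B, E, G, giving E minor.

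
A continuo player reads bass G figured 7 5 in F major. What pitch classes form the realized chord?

The written figures 7 5 are shorthand for 7/5/3: the 3 is implied.
A third above G in this key is Bb.
A fifth above G in this key is D.
A seventh above G in this key is F.
Together with the bass G, this spells G minor seventh in root position.

G, Bb, D, F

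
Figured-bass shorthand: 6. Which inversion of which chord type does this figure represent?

triad, first inversion

6 is shorthand for 6/3.
Intervals of 6/3 above the bass form a triad; the bass is the third, so this is first inversion.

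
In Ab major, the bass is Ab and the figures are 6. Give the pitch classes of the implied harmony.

Ab, C, F

The written figures 6 are shorthand for 6/3: the 3 is implied.
A third above Ab in this key is C.
A sixth above Ab in this key is F.
Together with the bass Ab, this spells F minor in first inversion.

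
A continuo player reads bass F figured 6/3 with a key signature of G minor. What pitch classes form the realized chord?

F, A, D

A third above F in this key is A.
A sixth above F in this key is D.
Together with the bass F, this spells D minor in first inversion.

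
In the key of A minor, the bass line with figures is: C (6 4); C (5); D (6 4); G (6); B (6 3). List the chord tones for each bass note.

C (6/4): C, F, A.
C (5/3): C, E, G.
D (6/4): D, G, B.
G (6/3): G, B, E.
B (6/3): B, D, G.

C, F, A | C, E, G | D, G, B | G, B, E | B, D, G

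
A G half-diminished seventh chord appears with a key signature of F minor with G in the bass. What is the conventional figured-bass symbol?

7

G is the root of G half-diminished seventh, so the chord is in root position.
A seventh chord in root position is figured 7/5/3, conventionally abbreviated 7.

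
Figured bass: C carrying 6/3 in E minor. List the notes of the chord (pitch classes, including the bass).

A third above C in this key is E.
A sixth above C in this key is A.
Together with the bass C, this spells A minor in first inversion.

C, E, A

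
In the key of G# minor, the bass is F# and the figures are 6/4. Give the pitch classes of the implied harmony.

F#, B, D#

A fourth above F# in this key is B.
A sixth above F# in this key is D#.
Together with the bass F#, this spells B major in second inversion.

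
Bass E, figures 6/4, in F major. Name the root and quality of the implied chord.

The figures 6/4 indicate a triad in second inversion.
In second inversion the root lies a fourth above the bass: a fourth above E in F major is A.
The chord tones are E, A, C, giving A minor.

A minor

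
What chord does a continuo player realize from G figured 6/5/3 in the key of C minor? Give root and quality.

Eb major seventh

The figures 6/5/3 indicate a seventh chord in first inversion.
In first inversion the root lies a sixth above the bass: a sixth above G in C minor is Eb.
The chord tones are G, Bb, D, Eb, giving Eb major seventh.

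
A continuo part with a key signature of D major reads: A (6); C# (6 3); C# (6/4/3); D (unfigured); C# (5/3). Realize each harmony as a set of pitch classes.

A, C#, F# | C#, E, A | C#, E, F#, A | D, F#, A | C#, E, G

A (6/3): A, C#, F#.
C# (6/3): C#, E, A.
C# (6/4/3): C#, E, F#, A.
D (5/3): D, F#, A.
C# (5/3): C#, E, G.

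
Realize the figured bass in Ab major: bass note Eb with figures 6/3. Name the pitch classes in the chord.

Eb, G, C

A third above Eb in this key is G.
A sixth above Eb in this key is C.
Together with the bass Eb, this spells C minor in first inversion.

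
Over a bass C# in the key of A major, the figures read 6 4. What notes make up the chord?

A fourth above C# in this key is F#.
A sixth above C# in this key is A.
Together with the bass C#, this spells F# minor in second inversion.

C#, F#, A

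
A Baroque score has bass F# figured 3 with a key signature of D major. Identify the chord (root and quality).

F# minor

The figures 3 indicate a triad in root position.
In root position the bass is the root, so the root is F#.
The chord tones are F#, A, C#, giving F# minor.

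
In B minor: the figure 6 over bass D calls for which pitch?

B

Counting 5 letter steps above D lands on B; in B minor, that letter is B.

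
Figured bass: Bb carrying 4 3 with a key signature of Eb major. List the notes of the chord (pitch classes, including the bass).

Bb, D, Eb, G

The written figures 4 3 are shorthand for 6/4/3: the 6 is implied.
A third above Bb in this key is D.
A fourth above Bb in this key is Eb.
A sixth above Bb in this key is G.
Together with the bass Bb, this spells Eb major seventh in second inversion.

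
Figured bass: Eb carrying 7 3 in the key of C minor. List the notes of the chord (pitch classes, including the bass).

Eb, G, Bb, D

The written figures 7 3 are shorthand for 7/5/3: the 5 is implied.
A third above Eb in this key is G.
A fifth above Eb in this key is Bb.
A seventh above Eb in this key is D.
Together with the bass Eb, this spells Eb major seventh in root position.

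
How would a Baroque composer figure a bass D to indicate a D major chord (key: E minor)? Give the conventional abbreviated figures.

D is the root of D major, so the chord is in root position.
A triad in root position is figured 5/3, conventionally abbreviated (no figures — root-position triad).

no figures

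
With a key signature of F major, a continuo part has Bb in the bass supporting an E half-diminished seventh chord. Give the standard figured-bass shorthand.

Bb is the fifth of E half-diminished seventh, so the chord is in second inversion.
A seventh chord in second inversion is figured 6/4/3, conventionally abbreviated 4/3.

4/3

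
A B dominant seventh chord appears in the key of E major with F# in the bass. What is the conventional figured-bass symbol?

4/3

F# is the fifth of B dominant seventh, so the chord is in second inversion.
A seventh chord in second inversion is figured 6/4/3, conventionally abbreviated 4/3.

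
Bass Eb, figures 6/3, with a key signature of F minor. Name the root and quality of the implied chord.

The figures 6/3 indicate a triad in first inversion.
In first inversion the root lies a sixth above the bass: a sixth above Eb in F minor is C.
The chord tones are Eb, G, C, giving C minor.

C minor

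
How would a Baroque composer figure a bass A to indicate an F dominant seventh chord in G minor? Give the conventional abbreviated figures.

A is the third of F dominant seventh, so the chord is in first inversion.
A seventh chord in first inversion is figured 6/5/3, conventionally abbreviated 6/5.

6/5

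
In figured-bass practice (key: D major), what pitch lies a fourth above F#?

B

Counting 3 letter steps above F# lands on B; in D major, that letter is B.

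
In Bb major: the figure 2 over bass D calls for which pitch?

Counting 1 letter step above D lands on E; in Bb major, that letter is Eb.

Eb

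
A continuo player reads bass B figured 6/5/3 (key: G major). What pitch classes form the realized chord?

B, D, F#, G

A third above B in this key is D.
A fifth above B in this key is F#.
A sixth above B in this key is G.
Together with the bass B, this spells G major seventh in first inversion.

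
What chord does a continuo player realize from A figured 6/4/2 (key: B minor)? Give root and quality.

The figures 6/4/2 indicate a seventh chord in third inversion.
In third inversion the root lies a second above the bass: a second above A in B minor is B.
The chord tones are A, B, D, F#, giving B minor seventh.

B minor seventh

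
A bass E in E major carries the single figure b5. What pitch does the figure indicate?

Counting 4 letter steps above E lands on B; in E major, that letter is B.
The b5 figure lowers it a semitone, giving Bb.

Bb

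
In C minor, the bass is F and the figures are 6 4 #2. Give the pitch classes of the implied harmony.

A second above F in this key is G, raised to G# by the sharp.
A fourth above F in this key is Bb.
A sixth above F in this key is D.

F, G#, Bb, D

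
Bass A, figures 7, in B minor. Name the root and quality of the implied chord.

The figures 7 indicate a seventh chord in root position.
In root position the bass is the root, so the root is A.
The chord tones are A, C#, E, G, giving A dominant seventh.

A dominant seventh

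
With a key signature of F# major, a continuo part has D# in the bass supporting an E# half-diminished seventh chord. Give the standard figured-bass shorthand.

4/2

D# is the seventh of E# half-diminished seventh, so the chord is in third inversion.
A seventh chord in third inversion is figured 6/4/2, conventionally abbreviated 4/2.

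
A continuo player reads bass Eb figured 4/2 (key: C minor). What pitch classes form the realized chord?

The written figures 4/2 are shorthand for 6/4/2: the 6 is implied.
A second above Eb in this key is F.
A fourth above Eb in this key is Ab.
A sixth above Eb in this key is C.
Together with the bass Eb, this spells F minor seventh in third inversion.

Eb, F, Ab, C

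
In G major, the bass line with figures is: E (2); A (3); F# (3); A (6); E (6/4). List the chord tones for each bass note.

E (6/4/2): E, F#, A, C.
A (5/3): A, C, E.
F# (5/3): F#, A, C.
A (6/3): A, C, F#.
E (6/4): E, A, C.

E, F#, A, C | A, C, E | F#, A, C | A, C, F# | E, A, C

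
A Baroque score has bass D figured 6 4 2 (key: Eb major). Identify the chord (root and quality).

The figures 6 4 2 indicate a seventh chord in third inversion.
In third inversion the root lies a second above the bass: a second above D in Eb major is Eb.
The chord tones are D, Eb, G, Bb, giving Eb major seventh.

Eb major seventh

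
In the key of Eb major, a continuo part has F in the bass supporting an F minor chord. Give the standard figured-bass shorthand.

F is the root of F minor, so the chord is in root position.
A triad in root position is figured 5/3, conventionally abbreviated (no figures — root-position triad).

no figures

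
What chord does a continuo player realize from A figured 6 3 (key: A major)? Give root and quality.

F# minor

The figures 6 3 indicate a triad in first inversion.
In first inversion the root lies a sixth above the bass: a sixth above A in A major is F#.
The chord tones are A, C#, F#, giving F# minor.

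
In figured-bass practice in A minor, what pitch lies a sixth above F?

D

Counting 5 letter steps above F lands on D; in A minor, that letter is D.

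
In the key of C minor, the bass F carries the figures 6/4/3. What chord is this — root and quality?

The figures 6/4/3 indicate a seventh chord in second inversion.
In second inversion the root lies a fourth above the bass: a fourth above F in C minor is Bb.
The chord tones are F, Ab, Bb, D, giving Bb dominant seventh.

Bb dominant seventh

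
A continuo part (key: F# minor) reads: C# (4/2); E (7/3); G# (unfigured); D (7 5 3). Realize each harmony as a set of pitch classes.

C# (6/4/2): C#, D, F#, A.
E (7/5/3): E, G#, B, D.
G# (5/3): G#, B, D.
D (7/5/3): D, F#, A, C#.

C#, D, F#, A | E, G#, B, D | G#, B, D | D, F#, A, C#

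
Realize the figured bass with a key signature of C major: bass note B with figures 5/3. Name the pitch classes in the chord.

A third above B in this key is D.
A fifth above B in this key is F.
Together with the bass B, this spells B diminished in root position.

B, D, F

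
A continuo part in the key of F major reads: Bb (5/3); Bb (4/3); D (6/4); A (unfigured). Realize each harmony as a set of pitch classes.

Bb (5/3): Bb, D, F.
Bb (6/4/3): Bb, D, E, G.
D (6/4): D, G, Bb.
A (5/3): A, C, E.

Bb, D, F | Bb, D, E, G | D, G, Bb | A, C, E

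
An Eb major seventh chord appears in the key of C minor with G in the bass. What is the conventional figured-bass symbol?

G is the third of Eb major seventh, so the chord is in first inversion.
A seventh chord in first inversion is figured 6/5/3, conventionally abbreviated 6/5.

6/5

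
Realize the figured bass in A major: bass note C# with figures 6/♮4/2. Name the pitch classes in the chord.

A second above C# in this key is D.
A fourth above C# in this key is F#, made natural (F) by the ♮ figure.
A sixth above C# in this key is A.
Together with the bass C#, this spells D minor-major seventh in third inversion.

C#, D, F, A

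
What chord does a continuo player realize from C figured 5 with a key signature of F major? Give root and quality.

C major

The figures 5 indicate a triad in root position.
In root position the bass is the root, so the root is C.
The chord tones are C, E, G, giving C major.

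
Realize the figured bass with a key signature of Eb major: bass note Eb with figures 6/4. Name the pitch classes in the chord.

Eb, Ab, C

A fourth above Eb in this key is Ab.
A sixth above Eb in this key is C.
Together with the bass Eb, this spells Ab major in second inversion.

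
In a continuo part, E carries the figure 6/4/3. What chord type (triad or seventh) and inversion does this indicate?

seventh chord, second inversion

Intervals of 6/4/3 above the bass form a seventh chord; the bass is the fifth, so this is second inversion.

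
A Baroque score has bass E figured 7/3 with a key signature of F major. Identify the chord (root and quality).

The figures 7/3 indicate a seventh chord in root position.
In root position the bass is the root, so the root is E.
The chord tones are E, G, Bb, D, giving E half-diminished seventh.

E half-diminished seventh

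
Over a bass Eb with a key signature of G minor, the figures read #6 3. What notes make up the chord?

A third above Eb in this key is G.
A sixth above Eb in this key is C, raised to C# by the sharp.

Eb, G, C#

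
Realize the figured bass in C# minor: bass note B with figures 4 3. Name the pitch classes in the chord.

B, D#, E, G#

The written figures 4 3 are shorthand for 6/4/3: the 6 is implied.
A third above B in this key is D#.
A fourth above B in this key is E.
A sixth above B in this key is G#.
Together with the bass B, this spells E major seventh in second inversion.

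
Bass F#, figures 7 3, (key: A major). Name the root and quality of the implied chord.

The figures 7 3 indicate a seventh chord in root position.
In root position the bass is the root, so the root is F#.
The chord tones are F#, A, C#, E, giving F# minor seventh.

F# minor seventh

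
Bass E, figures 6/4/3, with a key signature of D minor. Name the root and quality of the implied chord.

The figures 6/4/3 indicate a seventh chord in second inversion.
In second inversion the root lies a fourth above the bass: a fourth above E in D minor is A.
The chord tones are E, G, A, C, giving A minor seventh.

A minor seventh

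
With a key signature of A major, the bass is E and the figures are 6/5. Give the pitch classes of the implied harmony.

The written figures 6/5 are shorthand for 6/5/3: the 3 is implied.
A third above E in this key is G#.
A fifth above E in this key is B.
A sixth above E in this key is C#.
Together with the bass E, this spells C# minor seventh in first inversion.

E, G#, B, C#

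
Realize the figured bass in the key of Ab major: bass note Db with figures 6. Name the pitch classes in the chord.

The written figures 6 are shorthand for 6/3: the 3 is implied.
A third above Db in this key is F.
A sixth above Db in this key is Bb.
Together with the bass Db, this spells Bb minor in first inversion.

Db, F, Bb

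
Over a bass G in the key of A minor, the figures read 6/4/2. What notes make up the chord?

A second above G in this key is A.
A fourth above G in this key is C.
A sixth above G in this key is E.
Together with the bass G, this spells A minor seventh in third inversion.

G, A, C, E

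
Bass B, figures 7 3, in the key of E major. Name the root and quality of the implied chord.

The figures 7 3 indicate a seventh chord in root position.
In root position the bass is the root, so the root is B.
The chord tones are B, D#, F#, A, giving B dominant seventh.

B dominant seventh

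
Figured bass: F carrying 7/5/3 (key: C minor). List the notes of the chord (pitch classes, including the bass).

A third above F in this key is Ab.
A fifth above F in this key is C.
A seventh above F in this key is Eb.
Together with the bass F, this spells F minor seventh in root position.

F, Ab, C, Eb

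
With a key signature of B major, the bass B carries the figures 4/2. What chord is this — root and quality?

The figures 4/2 indicate a seventh chord in third inversion.
In third inversion the root lies a second above the bass: a second above B in B major is C#.
The chord tones are B, C#, E, G#, giving C# minor seventh.

C# minor seventh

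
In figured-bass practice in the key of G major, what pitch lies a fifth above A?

Counting 4 letter steps above A lands on E; in G major, that letter is E.

E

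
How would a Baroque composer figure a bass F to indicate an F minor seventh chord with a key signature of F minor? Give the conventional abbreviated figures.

7

F is the root of F minor seventh, so the chord is in root position.
A seventh chord in root position is figured 7/5/3, conventionally abbreviated 7.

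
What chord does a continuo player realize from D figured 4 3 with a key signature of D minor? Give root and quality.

The figures 4 3 indicate a seventh chord in second inversion.
In second inversion the root lies a fourth above the bass: a fourth above D in D minor is G.
The chord tones are D, F, G, Bb, giving G minor seventh.

G minor seventh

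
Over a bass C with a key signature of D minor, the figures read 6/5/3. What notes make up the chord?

A third above C in this key is E.
A fifth above C in this key is G.
A sixth above C in this key is A.
Together with the bass C, this spells A minor seventh in first inversion.

C, E, G, A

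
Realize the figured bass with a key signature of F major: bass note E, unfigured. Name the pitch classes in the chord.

An unfigured bass implies 5/3.
A third above E in this key is G.
A fifth above E in this key is Bb.
Together with the bass E, this spells E diminished in root position.

E, G, Bb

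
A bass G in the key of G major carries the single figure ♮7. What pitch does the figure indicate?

Counting 6 letter steps above G lands on F; in G major, that letter is F#.
The ♮7 figure makes it natural, giving F.

F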